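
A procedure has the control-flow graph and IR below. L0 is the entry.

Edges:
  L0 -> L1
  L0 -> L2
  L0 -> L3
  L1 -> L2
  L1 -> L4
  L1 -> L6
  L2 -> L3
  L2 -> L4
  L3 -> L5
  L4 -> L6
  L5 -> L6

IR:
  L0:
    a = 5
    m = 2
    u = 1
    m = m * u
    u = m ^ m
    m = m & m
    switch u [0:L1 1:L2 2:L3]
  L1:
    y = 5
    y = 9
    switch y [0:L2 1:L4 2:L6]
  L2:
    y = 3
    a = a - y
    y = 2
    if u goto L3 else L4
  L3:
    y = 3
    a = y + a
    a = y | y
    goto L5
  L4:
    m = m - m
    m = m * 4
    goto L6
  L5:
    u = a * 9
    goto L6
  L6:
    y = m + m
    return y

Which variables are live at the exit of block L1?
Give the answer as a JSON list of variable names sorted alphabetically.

Answer: ["a", "m", "u"]

Working:
Per-block:
  L0 def {a,m,u} use ∅
  L1 def {y} use ∅
  L2 def {a,y} use {a,u}
  L3 def {a,y} use {a}
  L4 def {m} use {m}
  L5 def {u} use {a}
  L6 def {y} use {m}

Liveness:
  L0: in=∅ out={a,m,u}
  L1: in={a,m,u} out={a,m,u}
  L2: in={a,m,u} out={a,m}
  L3: in={a,m} out={a,m}
  L4: in={m} out={m}
  L5: in={a,m} out={m}
  L6: in={m} out=∅

live-out(L1) = ["a", "m", "u"]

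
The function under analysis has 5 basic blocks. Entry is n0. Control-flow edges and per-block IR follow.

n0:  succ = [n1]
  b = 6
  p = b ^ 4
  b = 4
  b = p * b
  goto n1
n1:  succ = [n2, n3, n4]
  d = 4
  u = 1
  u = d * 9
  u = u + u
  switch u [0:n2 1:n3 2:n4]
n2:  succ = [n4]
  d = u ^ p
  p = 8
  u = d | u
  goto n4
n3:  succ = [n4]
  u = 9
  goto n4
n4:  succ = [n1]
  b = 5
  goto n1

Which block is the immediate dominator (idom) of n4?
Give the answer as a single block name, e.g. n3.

idom tree: n1←n0 n2←n1 n3←n1 n4←n1
Join-block Dom:
  n1: preds {n0,n4}: {n0} ∩ {n0,n1,n4} = {n0}; idom=n0
  n4: preds {n1,n2,n3}: {n0,n1} ∩ {n0,n1,n2} ∩ {n0,n1,n3} = {n0,n1}; idom=n1

idom(n4) = n1

Answer: n1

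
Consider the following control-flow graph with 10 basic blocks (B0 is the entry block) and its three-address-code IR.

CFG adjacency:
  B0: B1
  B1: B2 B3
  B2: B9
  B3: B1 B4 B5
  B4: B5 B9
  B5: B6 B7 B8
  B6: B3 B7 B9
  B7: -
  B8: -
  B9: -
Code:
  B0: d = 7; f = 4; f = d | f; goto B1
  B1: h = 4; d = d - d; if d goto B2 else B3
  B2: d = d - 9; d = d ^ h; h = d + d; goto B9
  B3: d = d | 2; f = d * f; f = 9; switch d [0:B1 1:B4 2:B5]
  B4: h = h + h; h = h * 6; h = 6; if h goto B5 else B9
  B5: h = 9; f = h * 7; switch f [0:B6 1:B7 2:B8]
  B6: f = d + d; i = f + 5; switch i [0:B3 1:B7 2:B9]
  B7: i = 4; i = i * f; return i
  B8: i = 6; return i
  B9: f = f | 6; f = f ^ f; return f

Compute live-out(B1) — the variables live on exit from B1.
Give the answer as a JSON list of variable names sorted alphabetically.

Block summaries:
  B0: {d,f} / ∅
  B1: {d,h} / {d}
  B2: {d,h} / {d,h}
  B3: {d,f} / {d,f}
  B4: {h} / {h}
  B5: {f,h} / ∅
  B6: {f,i} / {d}
  B7: {i} / {f}
  B8: {i} / ∅
  B9: {f} / {f}

Backward fixpoint:
  B0 li=∅ lo={d,f}
  B1 li={d,f} lo={d,f,h}
  B2 li={d,f,h} lo={f}
  B3 li={d,f,h} lo={d,f,h}
  B4 li={d,f,h} lo={d,f}
  B5 li={d} lo={d,f,h}
  B6 li={d,h} lo={d,f,h}
  B7 li={f} lo=∅
  B8 li=∅ lo=∅
  B9 li={f} lo=∅

live-out(B1) = ["d", "f", "h"]

Answer: ["d", "f", "h"]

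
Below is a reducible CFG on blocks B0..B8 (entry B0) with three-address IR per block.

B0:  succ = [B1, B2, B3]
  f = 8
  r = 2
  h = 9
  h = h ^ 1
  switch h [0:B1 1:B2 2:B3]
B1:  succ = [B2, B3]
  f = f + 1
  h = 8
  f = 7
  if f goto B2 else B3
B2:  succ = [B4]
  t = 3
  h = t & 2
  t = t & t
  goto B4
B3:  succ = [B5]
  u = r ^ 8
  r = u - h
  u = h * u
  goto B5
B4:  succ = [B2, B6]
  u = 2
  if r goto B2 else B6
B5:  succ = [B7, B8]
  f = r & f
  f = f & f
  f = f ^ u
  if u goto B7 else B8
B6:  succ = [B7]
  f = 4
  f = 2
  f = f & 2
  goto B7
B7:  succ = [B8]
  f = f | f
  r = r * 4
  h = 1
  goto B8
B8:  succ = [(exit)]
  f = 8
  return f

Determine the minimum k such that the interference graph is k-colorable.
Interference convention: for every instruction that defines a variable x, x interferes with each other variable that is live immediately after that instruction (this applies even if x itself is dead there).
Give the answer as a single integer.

Answer: 4

Analysis:
Block summaries:
  B0: def={f,h,r} ue=∅
  B1: def={f,h} ue={f}
  B2: def={h,t} ue=∅
  B3: def={r,u} ue={h,r}
  B4: def={u} ue={r}
  B5: def={f} ue={f,r,u}
  B6: def={f} ue=∅
  B7: def={f,h,r} ue={f,r}
  B8: def={f} ue=∅

Liveness:
  live B0: ∅→{f,h,r}
  live B1: {f,r}→{f,h,r}
  live B2: {r}→{r}
  live B3: {f,h,r}→{f,r,u}
  live B4: {r}→{r}
  live B5: {f,r,u}→{f,r}
  live B6: {r}→{f,r}
  live B7: {f,r}→∅
  live B8: ∅→∅

Interfere edges:
  f: {h,r,u}
  h: {f,r,t,u}
  r: {f,h,t,u}
  t: {h,r}
  u: {f,h,r}

Colouring:
  {f,h,r,u} pairwise interfere (4-clique) ⇒ χ ≥ 4
  4-colouring: R0={h}  R1={r}  R2={f,t}  R3={u}
  χ = 4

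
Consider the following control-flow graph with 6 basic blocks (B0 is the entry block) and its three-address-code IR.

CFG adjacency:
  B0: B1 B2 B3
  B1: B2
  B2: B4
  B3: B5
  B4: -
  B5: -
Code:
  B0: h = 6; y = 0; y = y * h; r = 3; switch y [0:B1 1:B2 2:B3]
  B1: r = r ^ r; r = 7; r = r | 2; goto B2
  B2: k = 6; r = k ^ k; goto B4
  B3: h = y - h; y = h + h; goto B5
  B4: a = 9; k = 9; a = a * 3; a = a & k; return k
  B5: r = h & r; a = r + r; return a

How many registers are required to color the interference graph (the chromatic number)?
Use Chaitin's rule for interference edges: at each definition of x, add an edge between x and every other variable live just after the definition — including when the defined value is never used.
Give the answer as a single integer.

Answer: 3

Working:
Block summaries:
  B0: def={h,r,y} ue=∅
  B1: def={r} ue={r}
  B2: def={k,r} ue=∅
  B3: def={h,y} ue={h,y}
  B4: def={a,k} ue=∅
  B5: def={a,r} ue={h,r}

Backward fixpoint:
  B0 li=∅ lo={h,r,y}
  B1 li={r} lo=∅
  B2 li=∅ lo=∅
  B3 li={h,r,y} lo={h,r}
  B4 li=∅ lo=∅
  B5 li={h,r} lo=∅

Conflict graph:
  a: {k}
  h: {r,y}
  k: {a}
  r: {h,y}
  y: {h,r}

Colouring:
  {h,r,y} pairwise interfere (3-clique) ⇒ χ ≥ 3
  assign a→R0 h→R0 k→R1 r→R1 y→R2 — no edge inside a register ⇒ χ ≤ 3
  χ = 3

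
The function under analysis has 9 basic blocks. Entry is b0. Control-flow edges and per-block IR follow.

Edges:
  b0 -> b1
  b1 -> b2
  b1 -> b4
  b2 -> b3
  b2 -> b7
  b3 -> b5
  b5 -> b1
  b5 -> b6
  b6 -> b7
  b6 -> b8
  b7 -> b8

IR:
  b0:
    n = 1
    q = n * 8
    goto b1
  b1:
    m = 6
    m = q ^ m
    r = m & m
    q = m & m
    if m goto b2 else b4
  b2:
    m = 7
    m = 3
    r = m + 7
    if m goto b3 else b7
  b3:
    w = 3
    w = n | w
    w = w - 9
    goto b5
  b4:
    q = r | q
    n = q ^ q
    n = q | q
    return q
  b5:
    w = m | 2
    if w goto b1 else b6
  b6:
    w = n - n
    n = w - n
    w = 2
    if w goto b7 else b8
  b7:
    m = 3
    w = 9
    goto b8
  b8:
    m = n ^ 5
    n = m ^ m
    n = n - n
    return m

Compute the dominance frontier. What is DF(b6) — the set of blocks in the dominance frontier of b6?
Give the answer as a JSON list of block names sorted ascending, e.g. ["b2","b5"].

idom tree: b1←b0 b2←b1 b3←b2 b4←b1 b5←b3 b6←b5 b7←b2 b8←b2
Dom at joins:
  b1: preds {b0,b5}: {b0} ∩ {b0,b1,b2,b3,b5} = {b0}; idom=b0
  b7: preds {b2,b6}: {b0,b1,b2} ∩ {b0,b1,b2,b3,b5,b6} = {b0,b1,b2}; idom=b2
  b8: preds {b6,b7}: {b0,b1,b2,b3,b5,b6} ∩ {b0,b1,b2,b7} = {b0,b1,b2}; idom=b2

Frontier:
  b1←b0: walk · to b0
  b1←b5: walk b5→b3→b2→b1 to b0
  b7←b2: walk · to b2
  b7←b6: walk b6→b5→b3 to b2
  b8←b6: walk b6→b5→b3 to b2
  b8←b7: walk b7 to b2
  b0 → ∅
  b1 → {b1}
  b2 → {b1}
  b3 → {b1,b7,b8}
  b4 → ∅
  b5 → {b1,b7,b8}
  b6 → {b7,b8}
  b7 → {b8}
  b8 → ∅

DF(b6) = ["b7", "b8"]

Answer: ["b7", "b8"]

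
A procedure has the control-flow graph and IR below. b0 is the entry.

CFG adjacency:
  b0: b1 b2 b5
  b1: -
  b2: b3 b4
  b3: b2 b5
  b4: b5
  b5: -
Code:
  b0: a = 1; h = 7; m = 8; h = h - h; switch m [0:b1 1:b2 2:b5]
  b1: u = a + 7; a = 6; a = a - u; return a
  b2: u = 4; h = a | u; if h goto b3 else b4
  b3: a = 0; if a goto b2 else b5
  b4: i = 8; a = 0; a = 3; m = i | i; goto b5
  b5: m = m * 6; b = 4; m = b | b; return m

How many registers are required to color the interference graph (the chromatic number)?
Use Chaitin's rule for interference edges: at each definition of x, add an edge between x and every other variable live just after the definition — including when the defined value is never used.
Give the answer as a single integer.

Answer: 3

Derivation:
Per-block:
  b0: {a,h,m} / ∅
  b1: {a,u} / {a}
  b2: {h,u} / {a}
  b3: {a} / ∅
  b4: {a,i,m} / ∅
  b5: {b,m} / {m}

Liveness:
  b0: in=∅ out={a,m}
  b1: in={a} out=∅
  b2: in={a,m} out={m}
  b3: in={m} out={a,m}
  b4: in=∅ out={m}
  b5: in={m} out=∅

Interfere edges:
  a: {h,i,m,u}
  b: ∅
  h: {a,m}
  i: {a}
  m: {a,h,u}
  u: {a,m}

Registers:
  clique {a,h,m} ⇒ need ≥ 3
  3-colouring: c0={a,b}  c1={i,m}  c2={h,u}
  χ = 3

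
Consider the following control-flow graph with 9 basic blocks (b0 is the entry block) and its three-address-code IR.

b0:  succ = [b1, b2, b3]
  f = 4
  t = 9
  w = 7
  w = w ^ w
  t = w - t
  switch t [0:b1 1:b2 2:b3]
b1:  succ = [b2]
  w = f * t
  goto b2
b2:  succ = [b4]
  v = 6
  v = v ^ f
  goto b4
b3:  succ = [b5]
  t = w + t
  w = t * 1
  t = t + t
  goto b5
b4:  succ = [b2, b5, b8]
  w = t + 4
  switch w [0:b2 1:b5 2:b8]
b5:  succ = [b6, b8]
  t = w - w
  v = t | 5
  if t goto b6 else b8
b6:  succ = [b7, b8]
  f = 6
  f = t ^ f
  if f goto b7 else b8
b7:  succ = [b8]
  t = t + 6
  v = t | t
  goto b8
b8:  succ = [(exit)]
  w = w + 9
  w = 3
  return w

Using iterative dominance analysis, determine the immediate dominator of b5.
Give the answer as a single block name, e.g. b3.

Answer: b0

Working:
idom tree: b1←b0 b2←b0 b3←b0 b4←b2 b5←b0 b6←b5 b7←b6 b8←b0
Join-block Dom:
  b2: preds {b0,b1,b4}: {b0} ∩ {b0,b1} ∩ {b0,b2,b4} = {b0}; idom=b0
  b5: preds {b3,b4}: {b0,b3} ∩ {b0,b2,b4} = {b0}; idom=b0
  b8: preds {b4,b5,b6,b7}: {b0,b2,b4} ∩ {b0,b5} ∩ {b0,b5,b6} ∩ {b0,b5,b6,b7} = {b0}; idom=b0

idom(b5) = b0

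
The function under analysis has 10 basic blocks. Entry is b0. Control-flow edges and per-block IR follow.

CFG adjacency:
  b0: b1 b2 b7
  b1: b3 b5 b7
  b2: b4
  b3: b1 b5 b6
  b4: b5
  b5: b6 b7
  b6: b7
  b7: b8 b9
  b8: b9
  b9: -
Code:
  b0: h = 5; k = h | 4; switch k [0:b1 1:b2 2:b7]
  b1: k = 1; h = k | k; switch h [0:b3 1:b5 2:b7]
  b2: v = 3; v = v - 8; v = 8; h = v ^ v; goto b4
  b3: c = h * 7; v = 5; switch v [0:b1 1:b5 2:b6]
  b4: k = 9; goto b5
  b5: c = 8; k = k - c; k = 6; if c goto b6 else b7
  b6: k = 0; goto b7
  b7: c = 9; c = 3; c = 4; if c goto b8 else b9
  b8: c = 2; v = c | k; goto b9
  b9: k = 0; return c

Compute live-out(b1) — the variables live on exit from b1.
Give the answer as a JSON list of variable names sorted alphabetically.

Answer: ["h", "k"]

Analysis:
def/use:
  b0: def={h,k} ue=∅
  b1: def={h,k} ue=∅
  b2: def={h,v} ue=∅
  b3: def={c,v} ue={h}
  b4: def={k} ue=∅
  b5: def={c,k} ue={k}
  b6: def={k} ue=∅
  b7: def={c} ue=∅
  b8: def={c,v} ue={k}
  b9: def={k} ue={c}

Liveness:
  b0 li=∅ lo={k}
  b1 li=∅ lo={h,k}
  b2 li=∅ lo=∅
  b3 li={h,k} lo={k}
  b4 li=∅ lo={k}
  b5 li={k} lo={k}
  b6 li=∅ lo={k}
  b7 li={k} lo={c,k}
  b8 li={k} lo={c}
  b9 li={c} lo=∅

live-out(b1) = ["h", "k"]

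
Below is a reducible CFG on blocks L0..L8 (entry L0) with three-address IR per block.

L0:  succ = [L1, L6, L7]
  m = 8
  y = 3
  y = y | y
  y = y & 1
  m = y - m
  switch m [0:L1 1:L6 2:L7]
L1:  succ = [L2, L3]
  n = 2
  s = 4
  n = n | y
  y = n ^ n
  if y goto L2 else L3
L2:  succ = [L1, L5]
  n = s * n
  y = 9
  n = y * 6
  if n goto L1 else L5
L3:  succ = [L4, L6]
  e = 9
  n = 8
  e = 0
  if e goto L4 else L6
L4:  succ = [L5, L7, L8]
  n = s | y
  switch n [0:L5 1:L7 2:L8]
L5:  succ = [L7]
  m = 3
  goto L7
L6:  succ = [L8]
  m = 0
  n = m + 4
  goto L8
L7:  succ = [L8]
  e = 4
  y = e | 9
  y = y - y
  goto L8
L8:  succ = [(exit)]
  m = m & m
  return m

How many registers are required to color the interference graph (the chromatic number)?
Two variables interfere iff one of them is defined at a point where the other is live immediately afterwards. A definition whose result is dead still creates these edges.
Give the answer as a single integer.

Block summaries:
  L0 def {m,y} use ∅
  L1 def {n,s,y} use {y}
  L2 def {n,y} use {n,s}
  L3 def {e,n} use ∅
  L4 def {n} use {s,y}
  L5 def {m} use ∅
  L6 def {m,n} use ∅
  L7 def {e,y} use ∅
  L8 def {m} use {m}

Backward fixpoint:
  live L0: ∅→{m,y}
  live L1: {m,y}→{m,n,s,y}
  live L2: {m,n,s}→{m,y}
  live L3: {m,s,y}→{m,s,y}
  live L4: {m,s,y}→{m}
  live L5: ∅→{m}
  live L6: ∅→{m}
  live L7: {m}→{m}
  live L8: {m}→∅

Interfere edges:
  e — {m,s,y}
  m — {e,n,s,y}
  n — {m,s,y}
  s — {e,m,n,y}
  y — {e,m,n,s}

Registers:
  lower bound: {e,m,s,y} mutually conflict ⇒ χ ≥ 4
  4-colouring: c0={m}  c1={s}  c2={y}  c3={e,n}
  χ = 4

Answer: 4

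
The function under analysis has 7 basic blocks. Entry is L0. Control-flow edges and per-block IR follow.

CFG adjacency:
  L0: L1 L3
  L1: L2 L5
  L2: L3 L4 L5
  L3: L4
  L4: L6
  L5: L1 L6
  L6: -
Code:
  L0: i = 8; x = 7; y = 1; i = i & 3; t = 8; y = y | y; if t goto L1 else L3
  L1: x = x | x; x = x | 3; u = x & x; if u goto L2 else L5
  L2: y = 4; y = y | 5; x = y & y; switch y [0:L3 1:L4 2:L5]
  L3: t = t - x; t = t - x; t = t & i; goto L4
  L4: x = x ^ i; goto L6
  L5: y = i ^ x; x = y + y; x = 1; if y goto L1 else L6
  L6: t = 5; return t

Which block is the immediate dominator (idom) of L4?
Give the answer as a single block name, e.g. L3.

idom tree: L1←L0 L2←L1 L3←L0 L4←L0 L5←L1 L6←L0
Dom∩ at merges:
  L1: preds {L0,L5}: {L0} ∩ {L0,L1,L5} = {L0}; idom=L0
  L3: preds {L0,L2}: {L0} ∩ {L0,L1,L2} = {L0}; idom=L0
  L4: preds {L2,L3}: {L0,L1,L2} ∩ {L0,L3} = {L0}; idom=L0
  L5: preds {L1,L2}: {L0,L1} ∩ {L0,L1,L2} = {L0,L1}; idom=L1
  L6: preds {L4,L5}: {L0,L4} ∩ {L0,L1,L5} = {L0}; idom=L0

idom(L4) = L0

Answer: L0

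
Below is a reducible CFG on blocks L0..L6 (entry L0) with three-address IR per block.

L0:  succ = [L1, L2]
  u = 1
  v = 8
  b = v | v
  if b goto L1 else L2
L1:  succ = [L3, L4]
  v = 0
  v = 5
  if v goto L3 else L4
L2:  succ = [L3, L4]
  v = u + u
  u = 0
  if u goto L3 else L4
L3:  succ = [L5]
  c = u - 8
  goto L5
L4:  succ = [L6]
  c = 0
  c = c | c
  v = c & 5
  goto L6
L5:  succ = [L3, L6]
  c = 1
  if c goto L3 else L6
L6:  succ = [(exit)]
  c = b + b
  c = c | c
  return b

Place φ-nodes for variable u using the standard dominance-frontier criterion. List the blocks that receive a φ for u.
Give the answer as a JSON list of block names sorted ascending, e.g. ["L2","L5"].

Answer: ["L3", "L4", "L6"]

Derivation:
idom tree: L1←L0 L2←L0 L3←L0 L4←L0 L5←L3 L6←L0
Dom at joins:
  L3: preds {L1,L2,L5}: {L0,L1} ∩ {L0,L2} ∩ {L0,L3,L5} = {L0}; idom=L0
  L4: preds {L1,L2}: {L0,L1} ∩ {L0,L2} = {L0}; idom=L0
  L6: preds {L4,L5}: {L0,L4} ∩ {L0,L3,L5} = {L0}; idom=L0

DF derivation:
  L3←L1: walk L1 to L0
  L3←L2: walk L2 to L0
  L3←L5: walk L5→L3 to L0
  L4←L1: walk L1 to L0
  L4←L2: walk L2 to L0
  L6←L4: walk L4 to L0
  L6←L5: walk L5→L3 to L0
  DF(L0)=∅
  DF(L1)={L3,L4}
  DF(L2)={L3,L4}
  DF(L3)={L3,L6}
  DF(L4)={L6}
  DF(L5)={L3,L6}
  DF(L6)=∅

φ for u: defs {L0,L2}
  DF⁺ = {L3,L4,L6}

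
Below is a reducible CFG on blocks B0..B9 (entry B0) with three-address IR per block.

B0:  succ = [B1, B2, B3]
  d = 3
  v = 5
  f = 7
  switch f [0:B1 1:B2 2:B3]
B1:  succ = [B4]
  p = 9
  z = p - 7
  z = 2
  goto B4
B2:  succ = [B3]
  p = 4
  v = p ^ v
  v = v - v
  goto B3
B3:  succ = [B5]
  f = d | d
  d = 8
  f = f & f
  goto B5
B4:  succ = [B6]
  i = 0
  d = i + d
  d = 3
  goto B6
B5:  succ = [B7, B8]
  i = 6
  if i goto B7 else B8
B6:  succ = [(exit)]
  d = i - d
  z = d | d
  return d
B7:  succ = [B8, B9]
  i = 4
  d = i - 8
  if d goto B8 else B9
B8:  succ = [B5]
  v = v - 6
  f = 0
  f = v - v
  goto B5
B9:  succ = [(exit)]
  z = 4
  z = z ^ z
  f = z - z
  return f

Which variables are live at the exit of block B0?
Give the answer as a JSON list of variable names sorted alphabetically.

def/use:
  B0: def={d,f,v} ue=∅
  B1: def={p,z} ue=∅
  B2: def={p,v} ue={v}
  B3: def={d,f} ue={d}
  B4: def={d,i} ue={d}
  B5: def={i} ue=∅
  B6: def={d,z} ue={d,i}
  B7: def={d,i} ue=∅
  B8: def={f,v} ue={v}
  B9: def={f,z} ue=∅

Liveness:
  B0 li=∅ lo={d,v}
  B1 li={d} lo={d}
  B2 li={d,v} lo={d,v}
  B3 li={d,v} lo={v}
  B4 li={d} lo={d,i}
  B5 li={v} lo={v}
  B6 li={d,i} lo=∅
  B7 li={v} lo={v}
  B8 li={v} lo={v}
  B9 li=∅ lo=∅

live-out(B0) = ["d", "v"]

Answer: ["d", "v"]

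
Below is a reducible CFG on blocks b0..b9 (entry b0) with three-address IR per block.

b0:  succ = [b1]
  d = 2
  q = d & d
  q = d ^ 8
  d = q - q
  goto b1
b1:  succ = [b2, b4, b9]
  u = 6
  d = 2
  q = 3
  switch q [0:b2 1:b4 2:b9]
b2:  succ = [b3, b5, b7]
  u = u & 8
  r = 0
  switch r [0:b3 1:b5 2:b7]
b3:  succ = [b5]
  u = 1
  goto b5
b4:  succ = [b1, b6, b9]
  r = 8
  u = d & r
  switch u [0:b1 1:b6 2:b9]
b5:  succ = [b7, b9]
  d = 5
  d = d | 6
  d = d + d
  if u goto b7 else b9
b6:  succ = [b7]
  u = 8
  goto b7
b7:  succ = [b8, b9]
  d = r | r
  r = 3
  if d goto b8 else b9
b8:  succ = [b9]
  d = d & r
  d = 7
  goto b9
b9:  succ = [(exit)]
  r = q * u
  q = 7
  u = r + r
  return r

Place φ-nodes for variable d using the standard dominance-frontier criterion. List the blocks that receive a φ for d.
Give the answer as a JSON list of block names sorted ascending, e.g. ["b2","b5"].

Answer: ["b1", "b7", "b9"]

Analysis:
idom tree: b1←b0 b2←b1 b3←b2 b4←b1 b5←b2 b6←b4 b7←b1 b8←b7 b9←b1
Join-block Dom:
  b1: preds {b0,b4}: {b0} ∩ {b0,b1,b4} = {b0}; idom=b0
  b5: preds {b2,b3}: {b0,b1,b2} ∩ {b0,b1,b2,b3} = {b0,b1,b2}; idom=b2
  b7: preds {b2,b5,b6}: {b0,b1,b2} ∩ {b0,b1,b2,b5} ∩ {b0,b1,b4,b6} = {b0,b1}; idom=b1
  b9: preds {b1,b4,b5,b7,b8}: {b0,b1} ∩ {b0,b1,b4} ∩ {b0,b1,b2,b5} ∩ {b0,b1,b7} ∩ {b0,b1,b7,b8} = {b0,b1}; idom=b1

Frontier:
  join b1 pred b0: · stop@b0
  join b1 pred b4: b4→b1 stop@b0
  join b5 pred b2: · stop@b2
  join b5 pred b3: b3 stop@b2
  join b7 pred b2: b2 stop@b1
  join b7 pred b5: b5→b2 stop@b1
  join b7 pred b6: b6→b4 stop@b1
  join b9 pred b1: · stop@b1
  join b9 pred b4: b4 stop@b1
  join b9 pred b5: b5→b2 stop@b1
  join b9 pred b7: b7 stop@b1
  join b9 pred b8: b8→b7 stop@b1
  b0: DF=∅
  b1: DF={b1}
  b2: DF={b7,b9}
  b3: DF={b5}
  b4: DF={b1,b7,b9}
  b5: DF={b7,b9}
  b6: DF={b7}
  b7: DF={b9}
  b8: DF={b9}
  b9: DF=∅

φ for d: defs {b0,b1,b5,b7,b8}
  DF⁺ = {b1,b7,b9}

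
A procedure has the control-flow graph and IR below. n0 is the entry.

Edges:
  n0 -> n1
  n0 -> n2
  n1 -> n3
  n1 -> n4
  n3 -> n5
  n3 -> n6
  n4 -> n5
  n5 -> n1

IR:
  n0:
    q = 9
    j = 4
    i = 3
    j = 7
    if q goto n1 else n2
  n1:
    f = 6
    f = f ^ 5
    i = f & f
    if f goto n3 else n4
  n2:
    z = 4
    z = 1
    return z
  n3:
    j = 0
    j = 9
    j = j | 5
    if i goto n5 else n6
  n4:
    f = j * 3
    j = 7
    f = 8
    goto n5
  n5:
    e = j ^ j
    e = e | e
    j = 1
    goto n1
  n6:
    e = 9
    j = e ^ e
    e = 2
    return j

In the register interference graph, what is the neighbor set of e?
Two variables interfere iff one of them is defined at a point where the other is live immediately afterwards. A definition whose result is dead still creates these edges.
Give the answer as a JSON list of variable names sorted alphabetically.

Per-block:
  n0: def={i,j,q} ue=∅
  n1: def={f,i} ue=∅
  n2: def={z} ue=∅
  n3: def={j} ue={i}
  n4: def={f,j} ue={j}
  n5: def={e,j} ue={j}
  n6: def={e,j} ue=∅

Liveness:
  live n0: ∅→{j}
  live n1: {j}→{i,j}
  live n2: ∅→∅
  live n3: {i}→{j}
  live n4: {j}→{j}
  live n5: {j}→{j}
  live n6: ∅→∅

Interfere edges:
  e: {j}
  f: {i,j}
  i: {f,j,q}
  j: {e,f,i,q}
  q: {i,j}
  z: ∅

N(e) = ["j"]

Answer: ["j"]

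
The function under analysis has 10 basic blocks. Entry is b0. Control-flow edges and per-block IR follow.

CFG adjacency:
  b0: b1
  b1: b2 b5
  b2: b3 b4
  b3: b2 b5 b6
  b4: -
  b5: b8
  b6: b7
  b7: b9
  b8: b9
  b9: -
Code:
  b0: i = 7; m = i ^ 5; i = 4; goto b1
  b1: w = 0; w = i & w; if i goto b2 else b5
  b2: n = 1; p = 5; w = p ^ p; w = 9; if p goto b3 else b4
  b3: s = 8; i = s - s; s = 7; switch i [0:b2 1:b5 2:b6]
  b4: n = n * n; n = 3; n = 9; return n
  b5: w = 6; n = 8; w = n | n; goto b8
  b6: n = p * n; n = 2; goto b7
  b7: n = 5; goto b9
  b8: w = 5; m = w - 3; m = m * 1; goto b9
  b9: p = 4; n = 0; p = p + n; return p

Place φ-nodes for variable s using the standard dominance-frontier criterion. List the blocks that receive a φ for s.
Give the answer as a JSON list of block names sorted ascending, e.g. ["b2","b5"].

idom tree: b1←b0 b2←b1 b3←b2 b4←b2 b5←b1 b6←b3 b7←b6 b8←b5 b9←b1
Join-block Dom:
  b2: preds {b1,b3}: {b0,b1} ∩ {b0,b1,b2,b3} = {b0,b1}; idom=b1
  b5: preds {b1,b3}: {b0,b1} ∩ {b0,b1,b2,b3} = {b0,b1}; idom=b1
  b9: preds {b7,b8}: {b0,b1,b2,b3,b6,b7} ∩ {b0,b1,b5,b8} = {b0,b1}; idom=b1

Frontier:
  join b2 pred b1: · stop@b1
  join b2 pred b3: b3→b2 stop@b1
  join b5 pred b1: · stop@b1
  join b5 pred b3: b3→b2 stop@b1
  join b9 pred b7: b7→b6→b3→b2 stop@b1
  join b9 pred b8: b8→b5 stop@b1
  b0: DF=∅
  b1: DF=∅
  b2: DF={b2,b5,b9}
  b3: DF={b2,b5,b9}
  b4: DF=∅
  b5: DF={b9}
  b6: DF={b9}
  b7: DF={b9}
  b8: DF={b9}
  b9: DF=∅

φ for s: defs {b3}
  DF⁺ = {b2,b5,b9}

Answer: ["b2", "b5", "b9"]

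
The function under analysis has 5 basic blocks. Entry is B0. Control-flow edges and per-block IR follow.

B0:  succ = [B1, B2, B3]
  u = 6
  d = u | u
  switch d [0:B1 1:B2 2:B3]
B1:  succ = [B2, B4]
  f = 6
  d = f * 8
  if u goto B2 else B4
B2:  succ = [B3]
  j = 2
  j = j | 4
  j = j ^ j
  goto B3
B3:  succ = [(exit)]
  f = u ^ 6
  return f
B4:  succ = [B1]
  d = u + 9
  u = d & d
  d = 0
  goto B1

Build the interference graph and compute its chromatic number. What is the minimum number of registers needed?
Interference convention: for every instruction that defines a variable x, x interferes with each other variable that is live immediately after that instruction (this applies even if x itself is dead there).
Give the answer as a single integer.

Answer: 2

Working:
Per-block:
  B0: def={d,u} ue=∅
  B1: def={d,f} ue={u}
  B2: def={j} ue=∅
  B3: def={f} ue={u}
  B4: def={d,u} ue={u}

Liveness:
  B0 li=∅ lo={u}
  B1 li={u} lo={u}
  B2 li={u} lo={u}
  B3 li={u} lo=∅
  B4 li={u} lo={u}

Interfere edges:
  d↔{u}
  f↔{u}
  j↔{u}
  u↔{d,f,j}

Colouring:
  clique {d,u} ⇒ need ≥ 2
  assign d→c1 f→c1 j→c1 u→c0 — no edge inside a register ⇒ χ ≤ 2
  χ = 2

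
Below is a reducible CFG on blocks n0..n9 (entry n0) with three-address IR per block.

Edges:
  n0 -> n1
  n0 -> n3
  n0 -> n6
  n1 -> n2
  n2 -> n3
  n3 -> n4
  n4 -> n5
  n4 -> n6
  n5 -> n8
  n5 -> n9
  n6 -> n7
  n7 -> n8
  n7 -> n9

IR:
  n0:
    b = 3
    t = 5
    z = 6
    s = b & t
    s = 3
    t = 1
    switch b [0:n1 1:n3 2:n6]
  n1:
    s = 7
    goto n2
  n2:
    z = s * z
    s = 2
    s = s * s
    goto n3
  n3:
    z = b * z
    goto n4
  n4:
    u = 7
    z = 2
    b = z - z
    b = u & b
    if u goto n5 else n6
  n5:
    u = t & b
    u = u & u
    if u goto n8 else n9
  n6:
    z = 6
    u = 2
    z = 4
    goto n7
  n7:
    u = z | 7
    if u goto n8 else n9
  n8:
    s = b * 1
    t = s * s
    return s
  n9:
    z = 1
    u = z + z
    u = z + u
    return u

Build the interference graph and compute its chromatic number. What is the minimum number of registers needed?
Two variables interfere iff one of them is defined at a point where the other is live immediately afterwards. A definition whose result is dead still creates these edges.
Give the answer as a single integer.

Per-block:
  n0 def {b,s,t,z} use ∅
  n1 def {s} use ∅
  n2 def {s,z} use {s,z}
  n3 def {z} use {b,z}
  n4 def {b,u,z} use ∅
  n5 def {u} use {b,t}
  n6 def {u,z} use ∅
  n7 def {u} use {z}
  n8 def {s,t} use {b}
  n9 def {u,z} use ∅

Backward fixpoint:
  n0: in=∅ out={b,t,z}
  n1: in={b,t,z} out={b,s,t,z}
  n2: in={b,s,t,z} out={b,t,z}
  n3: in={b,t,z} out={t}
  n4: in={t} out={b,t}
  n5: in={b,t} out={b}
  n6: in={b} out={b,z}
  n7: in={b,z} out={b}
  n8: in={b} out=∅
  n9: in=∅ out=∅

Interfere edges:
  b: {s,t,u,z}
  s: {b,t,z}
  t: {b,s,u,z}
  u: {b,t,z}
  z: {b,s,t,u}

Chromatic number:
  {b,s,t,z} pairwise interfere (4-clique) ⇒ χ ≥ 4
  assign b→r0 s→r3 t→r1 u→r3 z→r2 — no edge inside a register ⇒ χ ≤ 4
  χ = 4

Answer: 4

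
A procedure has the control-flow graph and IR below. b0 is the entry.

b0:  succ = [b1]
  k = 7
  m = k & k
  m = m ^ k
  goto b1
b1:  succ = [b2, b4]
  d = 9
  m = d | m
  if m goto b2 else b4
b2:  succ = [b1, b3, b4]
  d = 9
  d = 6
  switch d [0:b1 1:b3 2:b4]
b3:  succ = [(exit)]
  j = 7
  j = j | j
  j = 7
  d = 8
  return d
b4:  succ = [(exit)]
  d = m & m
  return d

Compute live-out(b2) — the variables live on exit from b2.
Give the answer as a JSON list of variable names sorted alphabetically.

Answer: ["m"]

Derivation:
Block summaries:
  b0 def {k,m} use ∅
  b1 def {d,m} use {m}
  b2 def {d} use ∅
  b3 def {d,j} use ∅
  b4 def {d} use {m}

Backward fixpoint:
  b0: in=∅ out={m}
  b1: in={m} out={m}
  b2: in={m} out={m}
  b3: in=∅ out=∅
  b4: in={m} out=∅

live-out(b2) = ["m"]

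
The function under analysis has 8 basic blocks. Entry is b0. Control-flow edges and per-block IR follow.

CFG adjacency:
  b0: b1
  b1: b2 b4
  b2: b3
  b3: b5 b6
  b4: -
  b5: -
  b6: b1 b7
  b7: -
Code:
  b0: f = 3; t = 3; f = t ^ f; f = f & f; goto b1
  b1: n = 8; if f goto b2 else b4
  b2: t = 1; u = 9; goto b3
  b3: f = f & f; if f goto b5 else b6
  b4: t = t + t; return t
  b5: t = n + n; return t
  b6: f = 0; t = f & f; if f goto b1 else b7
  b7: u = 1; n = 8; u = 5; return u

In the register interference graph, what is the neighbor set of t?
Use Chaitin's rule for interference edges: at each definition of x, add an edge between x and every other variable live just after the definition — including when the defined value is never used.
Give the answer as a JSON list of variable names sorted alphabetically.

Answer: ["f", "n"]

Working:
Per-block:
  b0: {f,t} / ∅
  b1: {n} / {f}
  b2: {t,u} / ∅
  b3: {f} / {f}
  b4: {t} / {t}
  b5: {t} / {n}
  b6: {f,t} / ∅
  b7: {n,u} / ∅

Liveness:
  b0 li=∅ lo={f,t}
  b1 li={f,t} lo={f,n,t}
  b2 li={f,n} lo={f,n}
  b3 li={f,n} lo={n}
  b4 li={t} lo=∅
  b5 li={n} lo=∅
  b6 li=∅ lo={f,t}
  b7 li=∅ lo=∅

Interference:
  f — {n,t,u}
  n — {f,t,u}
  t — {f,n}
  u — {f,n}

N(t) = ["f", "n"]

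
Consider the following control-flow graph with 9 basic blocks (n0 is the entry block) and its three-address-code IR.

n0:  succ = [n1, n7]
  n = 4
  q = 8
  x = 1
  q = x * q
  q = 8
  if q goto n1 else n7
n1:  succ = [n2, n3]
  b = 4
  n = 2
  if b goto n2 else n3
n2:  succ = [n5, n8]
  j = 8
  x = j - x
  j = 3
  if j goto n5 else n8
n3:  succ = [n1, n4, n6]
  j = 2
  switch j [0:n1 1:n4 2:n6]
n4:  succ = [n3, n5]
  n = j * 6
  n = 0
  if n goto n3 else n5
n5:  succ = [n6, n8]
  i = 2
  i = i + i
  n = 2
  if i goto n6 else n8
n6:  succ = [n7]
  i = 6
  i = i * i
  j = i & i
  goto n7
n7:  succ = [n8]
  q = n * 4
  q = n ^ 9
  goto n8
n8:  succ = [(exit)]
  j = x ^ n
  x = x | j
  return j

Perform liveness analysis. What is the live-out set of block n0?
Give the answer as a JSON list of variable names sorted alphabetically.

Answer: ["n", "x"]

Derivation:
def/use:
  n0: {n,q,x} / ∅
  n1: {b,n} / ∅
  n2: {j,x} / {x}
  n3: {j} / ∅
  n4: {n} / {j}
  n5: {i,n} / ∅
  n6: {i,j} / ∅
  n7: {q} / {n}
  n8: {j,x} / {n,x}

Liveness:
  live n0: ∅→{n,x}
  live n1: {x}→{n,x}
  live n2: {n,x}→{n,x}
  live n3: {n,x}→{j,n,x}
  live n4: {j,x}→{n,x}
  live n5: {x}→{n,x}
  live n6: {n,x}→{n,x}
  live n7: {n,x}→{n,x}
  live n8: {n,x}→∅

live-out(n0) = ["n", "x"]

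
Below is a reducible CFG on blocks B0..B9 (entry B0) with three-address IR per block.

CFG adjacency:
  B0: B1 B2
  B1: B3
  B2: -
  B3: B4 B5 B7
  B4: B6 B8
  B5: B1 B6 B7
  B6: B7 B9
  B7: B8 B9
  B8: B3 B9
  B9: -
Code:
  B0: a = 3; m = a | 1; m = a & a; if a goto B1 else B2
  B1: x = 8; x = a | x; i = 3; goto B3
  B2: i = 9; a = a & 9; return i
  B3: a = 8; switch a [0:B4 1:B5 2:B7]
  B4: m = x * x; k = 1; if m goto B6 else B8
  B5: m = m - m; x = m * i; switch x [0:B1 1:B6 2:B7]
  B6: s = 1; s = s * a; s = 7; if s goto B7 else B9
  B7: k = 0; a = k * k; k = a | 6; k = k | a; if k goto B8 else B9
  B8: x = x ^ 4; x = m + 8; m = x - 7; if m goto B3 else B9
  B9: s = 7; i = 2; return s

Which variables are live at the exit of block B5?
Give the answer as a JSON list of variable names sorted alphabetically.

def/use:
  B0: def={a,m} ue=∅
  B1: def={i,x} ue={a}
  B2: def={a,i} ue={a}
  B3: def={a} ue=∅
  B4: def={k,m} ue={x}
  B5: def={m,x} ue={i,m}
  B6: def={s} ue={a}
  B7: def={a,k} ue=∅
  B8: def={m,x} ue={m,x}
  B9: def={i,s} ue=∅

Liveness:
  live B0: ∅→{a,m}
  live B1: {a,m}→{i,m,x}
  live B2: {a}→∅
  live B3: {i,m,x}→{a,i,m,x}
  live B4: {a,i,x}→{a,i,m,x}
  live B5: {a,i,m}→{a,i,m,x}
  live B6: {a,i,m,x}→{i,m,x}
  live B7: {i,m,x}→{i,m,x}
  live B8: {i,m,x}→{i,m,x}
  live B9: ∅→∅

live-out(B5) = ["a", "i", "m", "x"]

Answer: ["a", "i", "m", "x"]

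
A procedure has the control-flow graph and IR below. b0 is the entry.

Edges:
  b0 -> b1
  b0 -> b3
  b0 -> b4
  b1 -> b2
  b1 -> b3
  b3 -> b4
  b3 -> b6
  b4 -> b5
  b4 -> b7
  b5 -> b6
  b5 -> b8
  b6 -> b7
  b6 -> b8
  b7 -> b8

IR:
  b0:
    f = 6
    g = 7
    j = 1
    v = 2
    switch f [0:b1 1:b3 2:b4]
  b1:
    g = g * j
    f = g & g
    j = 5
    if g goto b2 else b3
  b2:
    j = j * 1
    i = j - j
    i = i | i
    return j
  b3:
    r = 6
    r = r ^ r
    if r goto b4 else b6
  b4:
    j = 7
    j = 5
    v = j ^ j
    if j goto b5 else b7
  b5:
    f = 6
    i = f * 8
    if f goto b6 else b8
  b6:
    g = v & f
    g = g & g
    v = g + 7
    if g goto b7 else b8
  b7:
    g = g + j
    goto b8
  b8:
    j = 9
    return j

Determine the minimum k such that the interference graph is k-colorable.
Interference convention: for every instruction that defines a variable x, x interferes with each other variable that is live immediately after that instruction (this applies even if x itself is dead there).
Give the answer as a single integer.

Per-block:
  b0: def={f,g,j,v} ue=∅
  b1: def={f,g,j} ue={g,j}
  b2: def={i,j} ue={j}
  b3: def={r} ue=∅
  b4: def={j,v} ue=∅
  b5: def={f,i} ue=∅
  b6: def={g,v} ue={f,v}
  b7: def={g} ue={g,j}
  b8: def={j} ue=∅

Live sets:
  b0: in=∅ out={f,g,j,v}
  b1: in={g,j,v} out={f,g,j,v}
  b2: in={j} out=∅
  b3: in={f,g,j,v} out={f,g,j,v}
  b4: in={g} out={g,j,v}
  b5: in={j,v} out={f,j,v}
  b6: in={f,j,v} out={g,j}
  b7: in={g,j} out=∅
  b8: in=∅ out=∅

Conflict graph:
  f↔{g,i,j,r,v}
  g↔{f,j,r,v}
  i↔{f,j,v}
  j↔{f,g,i,r,v}
  r↔{f,g,j,v}
  v↔{f,g,i,j,r}

Registers:
  lower bound: {f,g,j,r,v} mutually conflict ⇒ χ ≥ 5
  assign f→c0 g→c3 i→c3 j→c1 r→c4 v→c2 — no edge inside a register ⇒ χ ≤ 5
  χ = 5

Answer: 5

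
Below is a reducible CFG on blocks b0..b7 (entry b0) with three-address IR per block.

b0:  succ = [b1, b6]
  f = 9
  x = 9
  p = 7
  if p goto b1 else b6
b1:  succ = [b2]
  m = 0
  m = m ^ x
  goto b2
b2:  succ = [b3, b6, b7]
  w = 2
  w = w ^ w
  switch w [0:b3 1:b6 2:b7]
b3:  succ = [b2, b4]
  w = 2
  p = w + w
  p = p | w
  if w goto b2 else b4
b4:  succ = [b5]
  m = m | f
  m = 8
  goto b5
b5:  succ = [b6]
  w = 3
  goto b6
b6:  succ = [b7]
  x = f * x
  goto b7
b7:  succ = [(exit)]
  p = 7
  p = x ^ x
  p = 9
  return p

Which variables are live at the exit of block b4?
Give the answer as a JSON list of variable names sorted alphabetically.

Answer: ["f", "x"]

Derivation:
Per-block:
  b0: {f,p,x} / ∅
  b1: {m} / {x}
  b2: {w} / ∅
  b3: {p,w} / ∅
  b4: {m} / {f,m}
  b5: {w} / ∅
  b6: {x} / {f,x}
  b7: {p} / {x}

Liveness:
  b0: in=∅ out={f,x}
  b1: in={f,x} out={f,m,x}
  b2: in={f,m,x} out={f,m,x}
  b3: in={f,m,x} out={f,m,x}
  b4: in={f,m,x} out={f,x}
  b5: in={f,x} out={f,x}
  b6: in={f,x} out={x}
  b7: in={x} out=∅

live-out(b4) = ["f", "x"]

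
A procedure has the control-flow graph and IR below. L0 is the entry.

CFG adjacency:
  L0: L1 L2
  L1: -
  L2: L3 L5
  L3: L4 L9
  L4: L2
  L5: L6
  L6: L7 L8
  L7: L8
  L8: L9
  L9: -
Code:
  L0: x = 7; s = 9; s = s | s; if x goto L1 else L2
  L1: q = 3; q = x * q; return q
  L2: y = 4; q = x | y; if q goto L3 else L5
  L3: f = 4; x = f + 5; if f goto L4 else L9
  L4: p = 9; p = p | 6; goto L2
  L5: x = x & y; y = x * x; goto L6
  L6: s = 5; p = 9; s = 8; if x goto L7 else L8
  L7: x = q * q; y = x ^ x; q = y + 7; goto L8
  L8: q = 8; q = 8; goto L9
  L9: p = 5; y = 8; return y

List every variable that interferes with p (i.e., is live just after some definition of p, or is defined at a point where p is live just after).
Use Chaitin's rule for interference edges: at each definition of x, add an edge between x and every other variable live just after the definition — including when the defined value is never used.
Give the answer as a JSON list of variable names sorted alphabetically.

Block summaries:
  L0: {s,x} / ∅
  L1: {q} / {x}
  L2: {q,y} / {x}
  L3: {f,x} / ∅
  L4: {p} / ∅
  L5: {x,y} / {x,y}
  L6: {p,s} / {x}
  L7: {q,x,y} / {q}
  L8: {q} / ∅
  L9: {p,y} / ∅

Live sets:
  L0: in=∅ out={x}
  L1: in={x} out=∅
  L2: in={x} out={q,x,y}
  L3: in=∅ out={x}
  L4: in={x} out={x}
  L5: in={q,x,y} out={q,x}
  L6: in={q,x} out={q}
  L7: in={q} out=∅
  L8: in=∅ out=∅
  L9: in=∅ out=∅

Interfere edges:
  f — {x}
  p — {q,x}
  q — {p,s,x,y}
  s — {q,x}
  x — {f,p,q,s,y}
  y — {q,x}

N(p) = ["q", "x"]

Answer: ["q", "x"]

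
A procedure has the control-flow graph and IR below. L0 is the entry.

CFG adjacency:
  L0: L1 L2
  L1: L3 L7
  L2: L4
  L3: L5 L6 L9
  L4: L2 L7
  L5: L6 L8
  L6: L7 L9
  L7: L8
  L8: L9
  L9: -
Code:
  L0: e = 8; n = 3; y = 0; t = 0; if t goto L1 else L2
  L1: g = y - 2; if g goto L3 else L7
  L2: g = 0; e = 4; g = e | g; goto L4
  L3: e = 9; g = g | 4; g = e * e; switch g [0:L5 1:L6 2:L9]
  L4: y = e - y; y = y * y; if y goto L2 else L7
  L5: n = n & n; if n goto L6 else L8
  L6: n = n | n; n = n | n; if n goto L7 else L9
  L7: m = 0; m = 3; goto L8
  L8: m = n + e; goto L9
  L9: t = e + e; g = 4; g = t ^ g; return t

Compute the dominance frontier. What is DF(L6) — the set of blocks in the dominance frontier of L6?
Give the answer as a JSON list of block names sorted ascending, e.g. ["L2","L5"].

Answer: ["L7", "L9"]

Working:
idom tree: L1←L0 L2←L0 L3←L1 L4←L2 L5←L3 L6←L3 L7←L0 L8←L0 L9←L0
Join-block Dom:
  L2: preds {L0,L4}: {L0} ∩ {L0,L2,L4} = {L0}; idom=L0
  L6: preds {L3,L5}: {L0,L1,L3} ∩ {L0,L1,L3,L5} = {L0,L1,L3}; idom=L3
  L7: preds {L1,L4,L6}: {L0,L1} ∩ {L0,L2,L4} ∩ {L0,L1,L3,L6} = {L0}; idom=L0
  L8: preds {L5,L7}: {L0,L1,L3,L5} ∩ {L0,L7} = {L0}; idom=L0
  L9: preds {L3,L6,L8}: {L0,L1,L3} ∩ {L0,L1,L3,L6} ∩ {L0,L8} = {L0}; idom=L0

DF derivation:
  join L2 pred L0: · stop@L0
  join L2 pred L4: L4→L2 stop@L0
  join L6 pred L3: · stop@L3
  join L6 pred L5: L5 stop@L3
  join L7 pred L1: L1 stop@L0
  join L7 pred L4: L4→L2 stop@L0
  join L7 pred L6: L6→L3→L1 stop@L0
  join L8 pred L5: L5→L3→L1 stop@L0
  join L8 pred L7: L7 stop@L0
  join L9 pred L3: L3→L1 stop@L0
  join L9 pred L6: L6→L3→L1 stop@L0
  join L9 pred L8: L8 stop@L0
  L0 → ∅
  L1 → {L7,L8,L9}
  L2 → {L2,L7}
  L3 → {L7,L8,L9}
  L4 → {L2,L7}
  L5 → {L6,L8}
  L6 → {L7,L9}
  L7 → {L8}
  L8 → {L9}
  L9 → ∅

DF(L6) = ["L7", "L9"]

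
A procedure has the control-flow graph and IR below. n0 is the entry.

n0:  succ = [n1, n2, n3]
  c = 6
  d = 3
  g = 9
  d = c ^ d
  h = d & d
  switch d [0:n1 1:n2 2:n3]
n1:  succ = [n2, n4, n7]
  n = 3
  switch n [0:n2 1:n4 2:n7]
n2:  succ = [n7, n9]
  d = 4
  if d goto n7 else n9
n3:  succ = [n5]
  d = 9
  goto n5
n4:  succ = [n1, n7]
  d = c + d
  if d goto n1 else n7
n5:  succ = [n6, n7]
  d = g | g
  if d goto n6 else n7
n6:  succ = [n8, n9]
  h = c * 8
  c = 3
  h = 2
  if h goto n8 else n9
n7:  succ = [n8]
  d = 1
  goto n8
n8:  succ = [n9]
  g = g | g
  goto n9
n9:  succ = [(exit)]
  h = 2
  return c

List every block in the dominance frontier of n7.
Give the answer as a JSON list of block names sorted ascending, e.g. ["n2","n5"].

idom tree: n1←n0 n2←n0 n3←n0 n4←n1 n5←n3 n6←n5 n7←n0 n8←n0 n9←n0
Dom∩ at merges:
  n1: preds {n0,n4}: {n0} ∩ {n0,n1,n4} = {n0}; idom=n0
  n2: preds {n0,n1}: {n0} ∩ {n0,n1} = {n0}; idom=n0
  n7: preds {n1,n2,n4,n5}: {n0,n1} ∩ {n0,n2} ∩ {n0,n1,n4} ∩ {n0,n3,n5} = {n0}; idom=n0
  n8: preds {n6,n7}: {n0,n3,n5,n6} ∩ {n0,n7} = {n0}; idom=n0
  n9: preds {n2,n6,n8}: {n0,n2} ∩ {n0,n3,n5,n6} ∩ {n0,n8} = {n0}; idom=n0

Frontier:
  join n1 pred n0: · stop@n0
  join n1 pred n4: n4→n1 stop@n0
  join n2 pred n0: · stop@n0
  join n2 pred n1: n1 stop@n0
  join n7 pred n1: n1 stop@n0
  join n7 pred n2: n2 stop@n0
  join n7 pred n4: n4→n1 stop@n0
  join n7 pred n5: n5→n3 stop@n0
  join n8 pred n6: n6→n5→n3 stop@n0
  join n8 pred n7: n7 stop@n0
  join n9 pred n2: n2 stop@n0
  join n9 pred n6: n6→n5→n3 stop@n0
  join n9 pred n8: n8 stop@n0
  n0: DF=∅
  n1: DF={n1,n2,n7}
  n2: DF={n7,n9}
  n3: DF={n7,n8,n9}
  n4: DF={n1,n7}
  n5: DF={n7,n8,n9}
  n6: DF={n8,n9}
  n7: DF={n8}
  n8: DF={n9}
  n9: DF=∅

DF(n7) = ["n8"]

Answer: ["n8"]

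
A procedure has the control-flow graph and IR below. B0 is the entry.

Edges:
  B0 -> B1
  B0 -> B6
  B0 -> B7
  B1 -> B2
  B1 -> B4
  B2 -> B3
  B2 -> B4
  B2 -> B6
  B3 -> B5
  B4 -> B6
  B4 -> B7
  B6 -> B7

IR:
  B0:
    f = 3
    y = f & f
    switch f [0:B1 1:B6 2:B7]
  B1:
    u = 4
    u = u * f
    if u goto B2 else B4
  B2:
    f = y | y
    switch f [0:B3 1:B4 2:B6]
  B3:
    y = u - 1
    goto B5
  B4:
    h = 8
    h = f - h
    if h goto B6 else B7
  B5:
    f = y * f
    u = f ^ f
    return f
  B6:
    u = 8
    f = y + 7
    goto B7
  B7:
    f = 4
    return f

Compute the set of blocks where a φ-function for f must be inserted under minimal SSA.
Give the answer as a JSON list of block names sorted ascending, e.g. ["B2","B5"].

idom tree: B1←B0 B2←B1 B3←B2 B4←B1 B5←B3 B6←B0 B7←B0
Join-block Dom:
  B4: preds {B1,B2}: {B0,B1} ∩ {B0,B1,B2} = {B0,B1}; idom=B1
  B6: preds {B0,B2,B4}: {B0} ∩ {B0,B1,B2} ∩ {B0,B1,B4} = {B0}; idom=B0
  B7: preds {B0,B4,B6}: {B0} ∩ {B0,B1,B4} ∩ {B0,B6} = {B0}; idom=B0

Frontier:
  B4←B1: walk · to B1
  B4←B2: walk B2 to B1
  B6←B0: walk · to B0
  B6←B2: walk B2→B1 to B0
  B6←B4: walk B4→B1 to B0
  B7←B0: walk · to B0
  B7←B4: walk B4→B1 to B0
  B7←B6: walk B6 to B0
  B0 → ∅
  B1 → {B6,B7}
  B2 → {B4,B6}
  B3 → ∅
  B4 → {B6,B7}
  B5 → ∅
  B6 → {B7}
  B7 → ∅

φ for f: defs {B0,B2,B5,B6,B7}
  DF⁺ = {B4,B6,B7}

Answer: ["B4", "B6", "B7"]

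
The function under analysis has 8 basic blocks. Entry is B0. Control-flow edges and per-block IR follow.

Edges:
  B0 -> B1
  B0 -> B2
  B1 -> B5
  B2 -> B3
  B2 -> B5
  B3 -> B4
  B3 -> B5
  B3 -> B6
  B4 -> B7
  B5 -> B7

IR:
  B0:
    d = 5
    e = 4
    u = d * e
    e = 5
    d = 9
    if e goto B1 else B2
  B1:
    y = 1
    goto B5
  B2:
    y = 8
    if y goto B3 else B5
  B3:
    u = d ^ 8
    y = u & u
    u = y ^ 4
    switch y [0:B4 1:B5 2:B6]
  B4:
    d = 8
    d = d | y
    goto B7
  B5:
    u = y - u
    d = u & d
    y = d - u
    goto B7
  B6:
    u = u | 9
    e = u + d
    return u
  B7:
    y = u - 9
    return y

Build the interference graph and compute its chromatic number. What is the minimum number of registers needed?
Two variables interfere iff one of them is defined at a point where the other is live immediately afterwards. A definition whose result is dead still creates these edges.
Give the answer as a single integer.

def/use:
  B0: {d,e,u} / ∅
  B1: {y} / ∅
  B2: {y} / ∅
  B3: {u,y} / {d}
  B4: {d} / {y}
  B5: {d,u,y} / {d,u,y}
  B6: {e,u} / {d,u}
  B7: {y} / {u}

Backward fixpoint:
  live B0: ∅→{d,u}
  live B1: {d,u}→{d,u,y}
  live B2: {d,u}→{d,u,y}
  live B3: {d}→{d,u,y}
  live B4: {u,y}→{u}
  live B5: {d,u,y}→{u}
  live B6: {d,u}→∅
  live B7: {u}→∅

Interference:
  d↔{e,u,y}
  e↔{d,u}
  u↔{d,e,y}
  y↔{d,u}

Registers:
  {d,e,u} pairwise interfere (3-clique) ⇒ χ ≥ 3
  3-colouring: r0={d}  r1={u}  r2={e,y}
  χ = 3

Answer: 3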